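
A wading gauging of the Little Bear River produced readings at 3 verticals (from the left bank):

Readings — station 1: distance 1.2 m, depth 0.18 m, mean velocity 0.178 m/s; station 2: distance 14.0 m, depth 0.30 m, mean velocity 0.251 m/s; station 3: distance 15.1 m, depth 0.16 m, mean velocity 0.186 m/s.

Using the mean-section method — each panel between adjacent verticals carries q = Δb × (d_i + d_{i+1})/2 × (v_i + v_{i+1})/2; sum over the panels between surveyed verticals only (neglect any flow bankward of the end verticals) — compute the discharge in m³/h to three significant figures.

Panel 1-2: Δb = 12.8 m, d̄ = (0.18+0.30)/2 = 0.24, v̄ = (0.178+0.251)/2 = 0.2145 → q = 12.8×0.24×0.2145 = 0.6589 m³/s
Panel 2-3: Δb = 1.1 m, d̄ = (0.30+0.16)/2 = 0.23, v̄ = (0.251+0.186)/2 = 0.2185 → q = 1.1×0.23×0.2185 = 0.05528 m³/s
Q = Σ q = 0.7142 m³/s
= 0.7142 × 3600 = 2571 m³/h

2570 m³/h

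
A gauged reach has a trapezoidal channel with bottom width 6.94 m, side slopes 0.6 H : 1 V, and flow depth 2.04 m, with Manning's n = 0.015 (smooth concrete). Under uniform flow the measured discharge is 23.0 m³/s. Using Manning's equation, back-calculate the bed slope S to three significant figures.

0.000268

A = (b + z·y)·y = (6.94 + 0.6×2.04)×2.04 = 16.65 m²
P = b + 2y√(1+z²) = 6.94 + 2×2.04×√(1+0.6²) = 11.70 m
R = A/P = 16.65/11.70 = 1.424 m
S = (Q·n / (1·A·R^(2/3)))² = (23.0×0.015 / (1×16.65×1.266))² = 0.0002679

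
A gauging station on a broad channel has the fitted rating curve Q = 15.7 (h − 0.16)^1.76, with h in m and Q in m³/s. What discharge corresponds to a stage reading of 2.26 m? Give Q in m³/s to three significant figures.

Q = 15.7 × (2.26 − 0.16)^1.76 = 15.7 × 2.1^1.76 = 57.94 m³/s

57.9 m³/s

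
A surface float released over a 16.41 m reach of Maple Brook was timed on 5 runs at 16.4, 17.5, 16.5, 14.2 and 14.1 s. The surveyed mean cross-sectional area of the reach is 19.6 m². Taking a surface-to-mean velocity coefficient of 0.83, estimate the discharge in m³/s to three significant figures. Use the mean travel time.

t̄ = (16.4 + 17.5 + 16.5 + 14.2 + 14.1) / 5 = 15.74 s
v_surface = L / t̄ = 16.41 / 15.74 = 1.043 m/s
v_mean = 0.83 × 1.043 = 0.8653 m/s
Q = A × v_mean = 19.6 × 0.8653 = 16.96 m³/s

17.0 m³/s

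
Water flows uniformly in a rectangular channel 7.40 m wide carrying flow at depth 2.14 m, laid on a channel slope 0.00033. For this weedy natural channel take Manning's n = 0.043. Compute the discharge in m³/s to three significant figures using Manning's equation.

8.20 m³/s

A = b·y = 7.40 × 2.14 = 15.84 m²
P = b + 2y = 7.40 + 2×2.14 = 11.68 m
R = A/P = 15.84/11.68 = 1.356 m
Q = (1/n)·A·R^(2/3)·S^(1/2) = (1/0.043) × 15.84 × 1.356^(2/3) × 0.00033^(1/2) = 8.195 m³/s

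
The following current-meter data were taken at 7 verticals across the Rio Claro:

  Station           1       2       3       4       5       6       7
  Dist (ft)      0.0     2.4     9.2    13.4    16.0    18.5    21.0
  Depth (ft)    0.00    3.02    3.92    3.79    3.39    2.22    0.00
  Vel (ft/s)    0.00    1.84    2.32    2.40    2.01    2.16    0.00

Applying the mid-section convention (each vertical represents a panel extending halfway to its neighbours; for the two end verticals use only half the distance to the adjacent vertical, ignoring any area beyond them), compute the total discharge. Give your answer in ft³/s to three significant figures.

136 ft³/s

w_2 = (9.2 − 0.0)/2 = 4.6 ft; q_2 = 1.84 × 3.02 × 4.6 = 25.56 ft³/s
w_3 = (13.4 − 2.4)/2 = 5.5 ft; q_3 = 2.32 × 3.92 × 5.5 = 50.02 ft³/s
w_4 = (16.0 − 9.2)/2 = 3.4 ft; q_4 = 2.40 × 3.79 × 3.4 = 30.93 ft³/s
w_5 = (18.5 − 13.4)/2 = 2.55 ft; q_5 = 2.01 × 3.39 × 2.55 = 17.38 ft³/s
w_6 = (21.0 − 16.0)/2 = 2.5 ft; q_6 = 2.16 × 2.22 × 2.5 = 11.99 ft³/s
Stations 1, 7 contribute zero (depth or velocity is 0).
Q = Σ qᵢ = 135.9 ft³/s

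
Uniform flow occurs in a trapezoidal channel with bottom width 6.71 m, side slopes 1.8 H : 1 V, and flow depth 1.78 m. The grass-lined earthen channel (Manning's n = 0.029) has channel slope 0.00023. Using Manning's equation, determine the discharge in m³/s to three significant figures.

10.7 m³/s

A = (b + z·y)·y = (6.71 + 1.8×1.78)×1.78 = 17.65 m²
P = b + 2y√(1+z²) = 6.71 + 2×1.78×√(1+1.8²) = 14.04 m
R = A/P = 17.65/14.04 = 1.257 m
Q = (1/n)·A·R^(2/3)·S^(1/2) = (1/0.029) × 17.65 × 1.257^(2/3) × 0.00023^(1/2) = 10.75 m³/s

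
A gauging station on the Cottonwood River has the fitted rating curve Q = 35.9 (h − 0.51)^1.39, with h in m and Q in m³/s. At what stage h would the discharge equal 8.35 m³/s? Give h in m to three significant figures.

h − h₀ = (Q/C)^(1/b) = (8.35/35.9)^(1/1.39) = 0.3502 m
h = 0.51 + 0.3502 = 0.8602 m

0.860 m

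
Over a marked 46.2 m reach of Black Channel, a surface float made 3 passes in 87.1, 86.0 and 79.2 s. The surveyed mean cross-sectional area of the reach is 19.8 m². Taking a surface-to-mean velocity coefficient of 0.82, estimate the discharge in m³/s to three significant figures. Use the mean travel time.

8.92 m³/s

t̄ = (87.1 + 86.0 + 79.2) / 3 = 84.1 s
v_surface = L / t̄ = 46.2 / 84.1 = 0.5493 m/s
v_mean = 0.82 × 0.5493 = 0.4505 m/s
Q = A × v_mean = 19.8 × 0.4505 = 8.919 m³/s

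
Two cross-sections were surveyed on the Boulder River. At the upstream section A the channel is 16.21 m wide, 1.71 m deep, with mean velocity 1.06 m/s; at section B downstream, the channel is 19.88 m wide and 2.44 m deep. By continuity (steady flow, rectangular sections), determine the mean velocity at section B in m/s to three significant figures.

Q = A₁V₁ = (16.21×1.71) × 1.06 = 29.38 m³/s
A₂ = 19.88 × 2.44 = 48.51 m²
V₂ = Q/A₂ = 29.38/48.51 = 0.6057 m/s

0.606 m/s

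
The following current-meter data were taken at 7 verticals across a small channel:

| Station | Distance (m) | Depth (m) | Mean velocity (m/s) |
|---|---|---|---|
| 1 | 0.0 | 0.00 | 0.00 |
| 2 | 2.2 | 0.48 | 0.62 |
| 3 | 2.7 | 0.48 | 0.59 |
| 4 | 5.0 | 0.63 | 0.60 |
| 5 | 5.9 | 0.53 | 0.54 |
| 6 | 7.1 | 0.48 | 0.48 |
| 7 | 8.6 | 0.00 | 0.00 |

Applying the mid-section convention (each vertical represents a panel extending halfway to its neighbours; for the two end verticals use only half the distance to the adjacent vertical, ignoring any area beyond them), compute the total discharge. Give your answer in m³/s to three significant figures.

2.01 m³/s

w_2 = (2.7 − 0.0)/2 = 1.35 m; q_2 = 0.62 × 0.48 × 1.35 = 0.4018 m³/s
w_3 = (5.0 − 2.2)/2 = 1.4 m; q_3 = 0.59 × 0.48 × 1.4 = 0.3965 m³/s
w_4 = (5.9 − 2.7)/2 = 1.6 m; q_4 = 0.60 × 0.63 × 1.6 = 0.6048 m³/s
w_5 = (7.1 − 5.0)/2 = 1.05 m; q_5 = 0.54 × 0.53 × 1.05 = 0.3005 m³/s
w_6 = (8.6 − 5.9)/2 = 1.35 m; q_6 = 0.48 × 0.48 × 1.35 = 0.3110 m³/s
Stations 1, 7 contribute zero (depth or velocity is 0).
Q = Σ qᵢ = 2.015 m³/s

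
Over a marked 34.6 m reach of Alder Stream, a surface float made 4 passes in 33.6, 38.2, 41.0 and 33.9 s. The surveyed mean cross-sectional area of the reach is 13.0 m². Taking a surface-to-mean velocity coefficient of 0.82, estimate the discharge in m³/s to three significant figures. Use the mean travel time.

t̄ = (33.6 + 38.2 + 41.0 + 33.9) / 4 = 36.675 s
v_surface = L / t̄ = 34.6 / 36.675 = 0.9434 m/s
v_mean = 0.82 × 0.9434 = 0.7736 m/s
Q = A × v_mean = 13.0 × 0.7736 = 10.06 m³/s

10.1 m³/s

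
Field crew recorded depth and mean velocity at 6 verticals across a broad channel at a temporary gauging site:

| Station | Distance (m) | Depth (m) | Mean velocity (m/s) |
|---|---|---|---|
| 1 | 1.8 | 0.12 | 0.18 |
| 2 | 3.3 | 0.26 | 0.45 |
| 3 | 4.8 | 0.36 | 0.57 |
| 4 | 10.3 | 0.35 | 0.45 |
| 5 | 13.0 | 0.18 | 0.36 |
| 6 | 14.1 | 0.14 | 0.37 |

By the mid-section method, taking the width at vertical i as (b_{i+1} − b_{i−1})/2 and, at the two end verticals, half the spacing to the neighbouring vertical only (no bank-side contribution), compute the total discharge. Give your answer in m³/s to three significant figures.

1.71 m³/s

w_1 = (3.3 − 1.8)/2 = 0.75 m; q_1 = 0.18 × 0.12 × 0.75 = 0.01620 m³/s
w_2 = (4.8 − 1.8)/2 = 1.5 m; q_2 = 0.45 × 0.26 × 1.5 = 0.1755 m³/s
w_3 = (10.3 − 3.3)/2 = 3.5 m; q_3 = 0.57 × 0.36 × 3.5 = 0.7182 m³/s
w_4 = (13.0 − 4.8)/2 = 4.1 m; q_4 = 0.45 × 0.35 × 4.1 = 0.6458 m³/s
w_5 = (14.1 − 10.3)/2 = 1.9 m; q_5 = 0.36 × 0.18 × 1.9 = 0.1231 m³/s
w_6 = (14.1 − 13.0)/2 = 0.55 m; q_6 = 0.37 × 0.14 × 0.55 = 0.02849 m³/s
Q = Σ qᵢ = 1.707 m³/s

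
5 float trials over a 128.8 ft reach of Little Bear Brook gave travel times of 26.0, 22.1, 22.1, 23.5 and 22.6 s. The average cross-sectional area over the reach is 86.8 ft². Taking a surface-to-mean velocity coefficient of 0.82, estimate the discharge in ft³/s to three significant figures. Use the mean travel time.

t̄ = (26.0 + 22.1 + 22.1 + 23.5 + 22.6) / 5 = 23.26 s
v_surface = L / t̄ = 128.8 / 23.26 = 5.537 ft/s
v_mean = 0.82 × 5.537 = 4.541 ft/s
Q = A × v_mean = 86.8 × 4.541 = 394.1 ft³/s

394 ft³/s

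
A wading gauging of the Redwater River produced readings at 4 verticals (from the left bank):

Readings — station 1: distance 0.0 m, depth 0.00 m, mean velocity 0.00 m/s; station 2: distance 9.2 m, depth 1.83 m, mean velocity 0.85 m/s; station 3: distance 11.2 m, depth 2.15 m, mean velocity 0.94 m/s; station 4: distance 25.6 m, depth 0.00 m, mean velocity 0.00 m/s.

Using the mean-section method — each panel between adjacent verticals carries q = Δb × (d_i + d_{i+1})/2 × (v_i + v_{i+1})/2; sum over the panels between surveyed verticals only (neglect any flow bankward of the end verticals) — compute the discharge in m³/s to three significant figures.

Panel 1-2: Δb = 9.2 m, d̄ = (0.00+1.83)/2 = 0.915, v̄ = (0.00+0.85)/2 = 0.425 → q = 9.2×0.915×0.425 = 3.578 m³/s
Panel 2-3: Δb = 2 m, d̄ = (1.83+2.15)/2 = 1.99, v̄ = (0.85+0.94)/2 = 0.895 → q = 2×1.99×0.895 = 3.562 m³/s
Panel 3-4: Δb = 14.4 m, d̄ = (2.15+0.00)/2 = 1.075, v̄ = (0.94+0.00)/2 = 0.47 → q = 14.4×1.075×0.47 = 7.276 m³/s
Q = Σ q = 14.42 m³/s

14.4 m³/s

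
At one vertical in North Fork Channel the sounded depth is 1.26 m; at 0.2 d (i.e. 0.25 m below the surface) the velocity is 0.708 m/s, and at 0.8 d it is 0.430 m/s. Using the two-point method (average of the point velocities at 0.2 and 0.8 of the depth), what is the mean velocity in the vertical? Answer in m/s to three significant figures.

0.569 m/s

v̄ = (0.708 + 0.430) / 2 = 0.5690 m/s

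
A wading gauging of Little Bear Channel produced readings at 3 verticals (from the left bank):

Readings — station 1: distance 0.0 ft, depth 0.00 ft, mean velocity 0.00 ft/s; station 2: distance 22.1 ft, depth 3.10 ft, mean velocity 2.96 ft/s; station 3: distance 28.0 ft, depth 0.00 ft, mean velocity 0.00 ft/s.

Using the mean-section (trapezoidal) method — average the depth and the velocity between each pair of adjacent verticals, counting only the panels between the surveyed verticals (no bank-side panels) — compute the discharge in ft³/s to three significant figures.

64.2 ft³/s

Panel 1-2: Δb = 22.1 ft, d̄ = (0.00+3.10)/2 = 1.55, v̄ = (0.00+2.96)/2 = 1.48 → q = 22.1×1.55×1.48 = 50.70 ft³/s
Panel 2-3: Δb = 5.9 ft, d̄ = (3.10+0.00)/2 = 1.55, v̄ = (2.96+0.00)/2 = 1.48 → q = 5.9×1.55×1.48 = 13.53 ft³/s
Q = Σ q = 64.23 ft³/s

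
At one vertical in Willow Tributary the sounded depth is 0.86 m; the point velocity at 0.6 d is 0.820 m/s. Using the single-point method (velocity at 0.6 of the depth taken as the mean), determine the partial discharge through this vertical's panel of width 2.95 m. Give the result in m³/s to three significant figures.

2.08 m³/s

v̄ = v₀.₆ = 0.820 m/s
q = v̄ × d × w = 0.8200 × 0.86 × 2.95 = 2.080 m³/s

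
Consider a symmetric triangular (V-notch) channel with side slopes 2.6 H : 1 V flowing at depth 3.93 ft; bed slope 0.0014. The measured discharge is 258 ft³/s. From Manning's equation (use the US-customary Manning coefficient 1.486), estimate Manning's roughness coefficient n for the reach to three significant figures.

0.0130

A = z·y² = 2.6×3.93² = 40.16 ft²
P = 2y√(1+z²) = 2×3.93×√(1+2.6²) = 21.90 ft
R = A/P = 40.16/21.90 = 1.834 ft
n = (1.486/Q)·A·R^(2/3)·S^(1/2) = (1.486/258) × 40.16 × 1.498 × 0.03742 = 0.01297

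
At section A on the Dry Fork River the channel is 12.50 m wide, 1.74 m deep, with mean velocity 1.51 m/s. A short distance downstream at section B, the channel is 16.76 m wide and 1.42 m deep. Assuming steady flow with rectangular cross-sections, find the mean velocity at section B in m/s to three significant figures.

Q = A₁V₁ = (12.50×1.74) × 1.51 = 32.84 m³/s
A₂ = 16.76 × 1.42 = 23.80 m²
V₂ = Q/A₂ = 32.84/23.80 = 1.380 m/s

1.38 m/s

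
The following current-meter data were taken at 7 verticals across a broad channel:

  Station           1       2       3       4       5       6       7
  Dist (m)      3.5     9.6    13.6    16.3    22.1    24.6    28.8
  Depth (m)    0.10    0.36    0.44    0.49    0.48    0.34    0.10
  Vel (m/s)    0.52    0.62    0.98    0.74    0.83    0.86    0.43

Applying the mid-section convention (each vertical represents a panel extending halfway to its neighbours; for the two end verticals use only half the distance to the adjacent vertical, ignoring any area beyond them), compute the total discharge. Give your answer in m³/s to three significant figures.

6.99 m³/s

w_1 = (9.6 − 3.5)/2 = 3.05 m; q_1 = 0.52 × 0.10 × 3.05 = 0.1586 m³/s
w_2 = (13.6 − 3.5)/2 = 5.05 m; q_2 = 0.62 × 0.36 × 5.05 = 1.127 m³/s
w_3 = (16.3 − 9.6)/2 = 3.35 m; q_3 = 0.98 × 0.44 × 3.35 = 1.445 m³/s
w_4 = (22.1 − 13.6)/2 = 4.25 m; q_4 = 0.74 × 0.49 × 4.25 = 1.541 m³/s
w_5 = (24.6 − 16.3)/2 = 4.15 m; q_5 = 0.83 × 0.48 × 4.15 = 1.653 m³/s
w_6 = (28.8 − 22.1)/2 = 3.35 m; q_6 = 0.86 × 0.34 × 3.35 = 0.9795 m³/s
w_7 = (28.8 − 24.6)/2 = 2.1 m; q_7 = 0.43 × 0.10 × 2.1 = 0.09030 m³/s
Q = Σ qᵢ = 6.995 m³/s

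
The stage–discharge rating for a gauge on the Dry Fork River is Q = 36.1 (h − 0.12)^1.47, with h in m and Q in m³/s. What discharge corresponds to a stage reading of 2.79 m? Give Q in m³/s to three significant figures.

153 m³/s

Q = 36.1 × (2.79 − 0.12)^1.47 = 36.1 × 2.67^1.47 = 152.9 m³/s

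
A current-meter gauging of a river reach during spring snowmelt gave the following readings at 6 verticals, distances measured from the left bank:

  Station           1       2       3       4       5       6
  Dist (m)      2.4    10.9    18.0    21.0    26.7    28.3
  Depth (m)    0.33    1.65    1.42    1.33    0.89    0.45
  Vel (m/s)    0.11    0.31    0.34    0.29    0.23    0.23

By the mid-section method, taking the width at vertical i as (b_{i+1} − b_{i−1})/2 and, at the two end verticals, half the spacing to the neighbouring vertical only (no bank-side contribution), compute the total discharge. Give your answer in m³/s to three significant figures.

9.09 m³/s

w_1 = (10.9 − 2.4)/2 = 4.25 m; q_1 = 0.11 × 0.33 × 4.25 = 0.1543 m³/s
w_2 = (18.0 − 2.4)/2 = 7.8 m; q_2 = 0.31 × 1.65 × 7.8 = 3.990 m³/s
w_3 = (21.0 − 10.9)/2 = 5.05 m; q_3 = 0.34 × 1.42 × 5.05 = 2.438 m³/s
w_4 = (26.7 − 18.0)/2 = 4.35 m; q_4 = 0.29 × 1.33 × 4.35 = 1.678 m³/s
w_5 = (28.3 − 21.0)/2 = 3.65 m; q_5 = 0.23 × 0.89 × 3.65 = 0.7472 m³/s
w_6 = (28.3 − 26.7)/2 = 0.8 m; q_6 = 0.23 × 0.45 × 0.8 = 0.08280 m³/s
Q = Σ qᵢ = 9.090 m³/s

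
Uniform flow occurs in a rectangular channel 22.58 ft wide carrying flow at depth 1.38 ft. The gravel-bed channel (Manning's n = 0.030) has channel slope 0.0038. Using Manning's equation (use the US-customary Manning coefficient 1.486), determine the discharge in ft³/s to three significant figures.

109 ft³/s

A = b·y = 22.58 × 1.38 = 31.16 ft²
P = b + 2y = 22.58 + 2×1.38 = 25.34 ft
R = A/P = 31.16/25.34 = 1.230 ft
Q = (1.486/n)·A·R^(2/3)·S^(1/2) = (1.486/0.030) × 31.16 × 1.230^(2/3) × 0.0038^(1/2) = 109.2 ft³/s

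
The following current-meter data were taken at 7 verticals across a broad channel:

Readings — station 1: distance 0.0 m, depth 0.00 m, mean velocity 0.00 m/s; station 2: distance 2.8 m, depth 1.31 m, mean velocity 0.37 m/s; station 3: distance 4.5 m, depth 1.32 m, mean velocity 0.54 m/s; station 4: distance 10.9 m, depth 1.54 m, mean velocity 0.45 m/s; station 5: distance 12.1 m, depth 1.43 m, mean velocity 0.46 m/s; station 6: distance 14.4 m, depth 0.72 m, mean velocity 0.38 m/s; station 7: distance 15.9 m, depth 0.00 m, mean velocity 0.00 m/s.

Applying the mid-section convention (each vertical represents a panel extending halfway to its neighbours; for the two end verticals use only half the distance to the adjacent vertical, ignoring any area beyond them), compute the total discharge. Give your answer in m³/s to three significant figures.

w_2 = (4.5 − 0.0)/2 = 2.25 m; q_2 = 0.37 × 1.31 × 2.25 = 1.091 m³/s
w_3 = (10.9 − 2.8)/2 = 4.05 m; q_3 = 0.54 × 1.32 × 4.05 = 2.887 m³/s
w_4 = (12.1 − 4.5)/2 = 3.8 m; q_4 = 0.45 × 1.54 × 3.8 = 2.633 m³/s
w_5 = (14.4 − 10.9)/2 = 1.75 m; q_5 = 0.46 × 1.43 × 1.75 = 1.151 m³/s
w_6 = (15.9 − 12.1)/2 = 1.9 m; q_6 = 0.38 × 0.72 × 1.9 = 0.5198 m³/s
Stations 1, 7 contribute zero (depth or velocity is 0).
Q = Σ qᵢ = 8.282 m³/s

8.28 m³/s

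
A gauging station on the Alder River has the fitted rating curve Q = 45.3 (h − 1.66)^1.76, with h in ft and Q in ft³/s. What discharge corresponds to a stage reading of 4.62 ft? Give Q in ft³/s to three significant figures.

306 ft³/s

Q = 45.3 × (4.62 − 1.66)^1.76 = 45.3 × 2.96^1.76 = 305.9 ft³/s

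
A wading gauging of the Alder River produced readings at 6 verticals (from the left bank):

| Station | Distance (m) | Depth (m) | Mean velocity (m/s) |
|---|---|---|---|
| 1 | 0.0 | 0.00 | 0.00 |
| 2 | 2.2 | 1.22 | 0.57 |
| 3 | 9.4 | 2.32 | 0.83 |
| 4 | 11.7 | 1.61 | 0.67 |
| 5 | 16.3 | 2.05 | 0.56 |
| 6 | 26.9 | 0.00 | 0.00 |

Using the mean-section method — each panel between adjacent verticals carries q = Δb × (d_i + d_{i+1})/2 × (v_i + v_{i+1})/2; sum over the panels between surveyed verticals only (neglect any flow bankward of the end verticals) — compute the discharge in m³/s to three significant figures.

Panel 1-2: Δb = 2.2 m, d̄ = (0.00+1.22)/2 = 0.61, v̄ = (0.00+0.57)/2 = 0.285 → q = 2.2×0.61×0.285 = 0.3825 m³/s
Panel 2-3: Δb = 7.2 m, d̄ = (1.22+2.32)/2 = 1.77, v̄ = (0.57+0.83)/2 = 0.7 → q = 7.2×1.77×0.7 = 8.921 m³/s
Panel 3-4: Δb = 2.3 m, d̄ = (2.32+1.61)/2 = 1.965, v̄ = (0.83+0.67)/2 = 0.75 → q = 2.3×1.965×0.75 = 3.390 m³/s
Panel 4-5: Δb = 4.6 m, d̄ = (1.61+2.05)/2 = 1.83, v̄ = (0.67+0.56)/2 = 0.615 → q = 4.6×1.83×0.615 = 5.177 m³/s
Panel 5-6: Δb = 10.6 m, d̄ = (2.05+0.00)/2 = 1.025, v̄ = (0.56+0.00)/2 = 0.28 → q = 10.6×1.025×0.28 = 3.042 m³/s
Q = Σ q = 20.91 m³/s

20.9 m³/s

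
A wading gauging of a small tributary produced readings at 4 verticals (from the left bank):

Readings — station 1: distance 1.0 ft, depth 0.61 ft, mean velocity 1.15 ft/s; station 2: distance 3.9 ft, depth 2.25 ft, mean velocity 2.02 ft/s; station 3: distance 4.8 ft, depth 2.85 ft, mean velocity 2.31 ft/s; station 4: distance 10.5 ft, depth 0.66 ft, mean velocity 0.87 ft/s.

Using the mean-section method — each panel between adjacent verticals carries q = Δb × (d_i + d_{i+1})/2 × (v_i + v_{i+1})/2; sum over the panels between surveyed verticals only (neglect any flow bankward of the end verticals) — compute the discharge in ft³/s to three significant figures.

Panel 1-2: Δb = 2.9 ft, d̄ = (0.61+2.25)/2 = 1.43, v̄ = (1.15+2.02)/2 = 1.585 → q = 2.9×1.43×1.585 = 6.573 ft³/s
Panel 2-3: Δb = 0.9 ft, d̄ = (2.25+2.85)/2 = 2.55, v̄ = (2.02+2.31)/2 = 2.165 → q = 0.9×2.55×2.165 = 4.969 ft³/s
Panel 3-4: Δb = 5.7 ft, d̄ = (2.85+0.66)/2 = 1.755, v̄ = (2.31+0.87)/2 = 1.59 → q = 5.7×1.755×1.59 = 15.91 ft³/s
Q = Σ q = 27.45 ft³/s

27.4 ft³/s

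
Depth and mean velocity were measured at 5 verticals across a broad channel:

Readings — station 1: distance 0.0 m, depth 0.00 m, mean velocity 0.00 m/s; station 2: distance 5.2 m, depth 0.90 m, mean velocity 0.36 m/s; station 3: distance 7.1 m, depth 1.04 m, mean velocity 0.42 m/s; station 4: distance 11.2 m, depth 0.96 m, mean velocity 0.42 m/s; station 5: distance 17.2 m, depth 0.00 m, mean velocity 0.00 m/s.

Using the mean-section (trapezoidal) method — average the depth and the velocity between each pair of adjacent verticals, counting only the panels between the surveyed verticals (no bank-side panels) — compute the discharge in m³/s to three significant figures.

Panel 1-2: Δb = 5.2 m, d̄ = (0.00+0.90)/2 = 0.45, v̄ = (0.00+0.36)/2 = 0.18 → q = 5.2×0.45×0.18 = 0.4212 m³/s
Panel 2-3: Δb = 1.9 m, d̄ = (0.90+1.04)/2 = 0.97, v̄ = (0.36+0.42)/2 = 0.39 → q = 1.9×0.97×0.39 = 0.7188 m³/s
Panel 3-4: Δb = 4.1 m, d̄ = (1.04+0.96)/2 = 1, v̄ = (0.42+0.42)/2 = 0.42 → q = 4.1×1×0.42 = 1.722 m³/s
Panel 4-5: Δb = 6 m, d̄ = (0.96+0.00)/2 = 0.48, v̄ = (0.42+0.00)/2 = 0.21 → q = 6×0.48×0.21 = 0.6048 m³/s
Q = Σ q = 3.467 m³/s

3.47 m³/s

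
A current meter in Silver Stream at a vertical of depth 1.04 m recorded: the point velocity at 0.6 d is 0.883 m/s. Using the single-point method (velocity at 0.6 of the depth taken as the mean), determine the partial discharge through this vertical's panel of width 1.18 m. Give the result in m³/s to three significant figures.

1.08 m³/s

v̄ = v₀.₆ = 0.883 m/s
q = v̄ × d × w = 0.8830 × 1.04 × 1.18 = 1.084 m³/s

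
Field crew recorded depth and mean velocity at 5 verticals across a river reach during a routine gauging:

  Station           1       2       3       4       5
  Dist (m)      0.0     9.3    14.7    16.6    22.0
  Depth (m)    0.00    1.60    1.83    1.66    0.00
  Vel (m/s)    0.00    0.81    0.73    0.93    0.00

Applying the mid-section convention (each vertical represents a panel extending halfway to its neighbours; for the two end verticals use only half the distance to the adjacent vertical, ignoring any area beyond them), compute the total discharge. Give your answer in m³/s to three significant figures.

w_2 = (14.7 − 0.0)/2 = 7.35 m; q_2 = 0.81 × 1.60 × 7.35 = 9.526 m³/s
w_3 = (16.6 − 9.3)/2 = 3.65 m; q_3 = 0.73 × 1.83 × 3.65 = 4.876 m³/s
w_4 = (22.0 − 14.7)/2 = 3.65 m; q_4 = 0.93 × 1.66 × 3.65 = 5.635 m³/s
Stations 1, 5 contribute zero (depth or velocity is 0).
Q = Σ qᵢ = 20.04 m³/s

20.0 m³/s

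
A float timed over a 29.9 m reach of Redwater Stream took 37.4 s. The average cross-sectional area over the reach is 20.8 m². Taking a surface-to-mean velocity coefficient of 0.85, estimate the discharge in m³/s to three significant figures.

v_surface = L / t̄ = 29.9 / 37.4 = 0.7995 m/s
v_mean = 0.85 × 0.7995 = 0.6795 m/s
Q = A × v_mean = 20.8 × 0.6795 = 14.13 m³/s

14.1 m³/s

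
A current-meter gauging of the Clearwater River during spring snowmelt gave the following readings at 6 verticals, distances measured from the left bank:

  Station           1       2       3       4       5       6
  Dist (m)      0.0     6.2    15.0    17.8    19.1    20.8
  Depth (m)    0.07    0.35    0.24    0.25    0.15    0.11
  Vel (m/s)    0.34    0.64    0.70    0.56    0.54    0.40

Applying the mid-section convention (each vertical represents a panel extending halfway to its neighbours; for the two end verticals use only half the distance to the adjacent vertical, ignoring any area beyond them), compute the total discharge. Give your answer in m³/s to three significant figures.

3.17 m³/s

w_1 = (6.2 − 0.0)/2 = 3.1 m; q_1 = 0.34 × 0.07 × 3.1 = 0.07378 m³/s
w_2 = (15.0 − 0.0)/2 = 7.5 m; q_2 = 0.64 × 0.35 × 7.5 = 1.680 m³/s
w_3 = (17.8 − 6.2)/2 = 5.8 m; q_3 = 0.70 × 0.24 × 5.8 = 0.9744 m³/s
w_4 = (19.1 − 15.0)/2 = 2.05 m; q_4 = 0.56 × 0.25 × 2.05 = 0.2870 m³/s
w_5 = (20.8 − 17.8)/2 = 1.5 m; q_5 = 0.54 × 0.15 × 1.5 = 0.1215 m³/s
w_6 = (20.8 − 19.1)/2 = 0.85 m; q_6 = 0.40 × 0.11 × 0.85 = 0.03740 m³/s
Q = Σ qᵢ = 3.174 m³/s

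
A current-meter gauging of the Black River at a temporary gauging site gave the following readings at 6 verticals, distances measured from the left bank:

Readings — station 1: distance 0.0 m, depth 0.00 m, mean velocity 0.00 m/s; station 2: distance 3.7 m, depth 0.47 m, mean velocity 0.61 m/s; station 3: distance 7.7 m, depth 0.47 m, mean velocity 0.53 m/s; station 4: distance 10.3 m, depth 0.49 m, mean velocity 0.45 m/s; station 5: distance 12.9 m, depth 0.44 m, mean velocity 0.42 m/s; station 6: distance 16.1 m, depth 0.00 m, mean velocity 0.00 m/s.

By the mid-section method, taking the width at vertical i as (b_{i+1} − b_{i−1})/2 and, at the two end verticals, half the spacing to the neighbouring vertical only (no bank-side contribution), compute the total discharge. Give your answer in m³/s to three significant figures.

3.04 m³/s

w_2 = (7.7 − 0.0)/2 = 3.85 m; q_2 = 0.61 × 0.47 × 3.85 = 1.104 m³/s
w_3 = (10.3 − 3.7)/2 = 3.3 m; q_3 = 0.53 × 0.47 × 3.3 = 0.8220 m³/s
w_4 = (12.9 − 7.7)/2 = 2.6 m; q_4 = 0.45 × 0.49 × 2.6 = 0.5733 m³/s
w_5 = (16.1 − 10.3)/2 = 2.9 m; q_5 = 0.42 × 0.44 × 2.9 = 0.5359 m³/s
Stations 1, 6 contribute zero (depth or velocity is 0).
Q = Σ qᵢ = 3.035 m³/s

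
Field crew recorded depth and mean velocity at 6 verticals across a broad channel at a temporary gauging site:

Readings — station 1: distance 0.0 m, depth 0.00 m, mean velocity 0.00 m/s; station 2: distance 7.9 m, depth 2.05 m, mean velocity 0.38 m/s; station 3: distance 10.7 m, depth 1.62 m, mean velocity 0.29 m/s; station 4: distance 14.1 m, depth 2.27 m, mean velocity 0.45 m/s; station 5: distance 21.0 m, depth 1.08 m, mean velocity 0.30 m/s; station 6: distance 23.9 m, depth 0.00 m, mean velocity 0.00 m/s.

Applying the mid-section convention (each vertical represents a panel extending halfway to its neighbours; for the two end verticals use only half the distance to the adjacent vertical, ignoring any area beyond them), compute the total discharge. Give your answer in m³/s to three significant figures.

w_2 = (10.7 − 0.0)/2 = 5.35 m; q_2 = 0.38 × 2.05 × 5.35 = 4.168 m³/s
w_3 = (14.1 − 7.9)/2 = 3.1 m; q_3 = 0.29 × 1.62 × 3.1 = 1.456 m³/s
w_4 = (21.0 − 10.7)/2 = 5.15 m; q_4 = 0.45 × 2.27 × 5.15 = 5.261 m³/s
w_5 = (23.9 − 14.1)/2 = 4.9 m; q_5 = 0.30 × 1.08 × 4.9 = 1.588 m³/s
Stations 1, 6 contribute zero (depth or velocity is 0).
Q = Σ qᵢ = 12.47 m³/s

12.5 m³/s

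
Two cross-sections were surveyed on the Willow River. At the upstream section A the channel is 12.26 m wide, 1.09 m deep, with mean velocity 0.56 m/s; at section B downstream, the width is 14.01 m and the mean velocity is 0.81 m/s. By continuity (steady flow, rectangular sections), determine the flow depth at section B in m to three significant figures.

Q = A₁V₁ = (12.26×1.09) × 0.56 = 7.484 m³/s
d₂ = Q/(b₂ V₂) = 7.484/(14.01×0.81) = 0.6594 m

0.659 m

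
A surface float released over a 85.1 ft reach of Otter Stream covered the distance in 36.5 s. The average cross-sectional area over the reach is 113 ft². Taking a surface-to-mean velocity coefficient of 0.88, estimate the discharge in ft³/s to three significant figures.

232 ft³/s

v_surface = L / t̄ = 85.1 / 36.5 = 2.332 ft/s
v_mean = 0.88 × 2.332 = 2.052 ft/s
Q = A × v_mean = 113 × 2.052 = 231.8 ft³/s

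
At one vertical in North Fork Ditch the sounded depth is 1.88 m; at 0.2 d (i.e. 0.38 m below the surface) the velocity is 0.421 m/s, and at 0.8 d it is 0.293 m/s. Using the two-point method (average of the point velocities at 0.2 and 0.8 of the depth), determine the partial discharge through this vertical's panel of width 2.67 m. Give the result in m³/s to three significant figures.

1.79 m³/s

v̄ = (0.421 + 0.293) / 2 = 0.3570 m/s
q = v̄ × d × w = 0.3570 × 1.88 × 2.67 = 1.792 m³/s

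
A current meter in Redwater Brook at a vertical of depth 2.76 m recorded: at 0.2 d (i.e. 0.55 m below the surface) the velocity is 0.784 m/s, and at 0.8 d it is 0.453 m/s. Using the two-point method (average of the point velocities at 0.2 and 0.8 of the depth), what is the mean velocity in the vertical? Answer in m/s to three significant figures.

v̄ = (0.784 + 0.453) / 2 = 0.6185 m/s

0.619 m/s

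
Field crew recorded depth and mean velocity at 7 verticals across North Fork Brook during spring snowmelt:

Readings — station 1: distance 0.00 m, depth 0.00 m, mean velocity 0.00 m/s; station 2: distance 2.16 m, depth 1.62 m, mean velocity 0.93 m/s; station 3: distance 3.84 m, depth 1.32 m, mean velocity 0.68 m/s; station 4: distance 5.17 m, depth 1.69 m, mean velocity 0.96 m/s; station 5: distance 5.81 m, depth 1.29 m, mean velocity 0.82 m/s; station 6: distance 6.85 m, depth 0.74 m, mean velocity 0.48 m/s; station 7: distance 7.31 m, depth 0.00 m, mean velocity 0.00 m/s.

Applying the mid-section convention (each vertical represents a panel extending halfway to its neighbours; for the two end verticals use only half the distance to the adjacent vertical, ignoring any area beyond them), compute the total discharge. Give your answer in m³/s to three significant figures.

7.00 m³/s

w_2 = (3.84 − 0.00)/2 = 1.92 m; q_2 = 0.93 × 1.62 × 1.92 = 2.893 m³/s
w_3 = (5.17 − 2.16)/2 = 1.505 m; q_3 = 0.68 × 1.32 × 1.505 = 1.351 m³/s
w_4 = (5.81 − 3.84)/2 = 0.985 m; q_4 = 0.96 × 1.69 × 0.985 = 1.598 m³/s
w_5 = (6.85 − 5.17)/2 = 0.84 m; q_5 = 0.82 × 1.29 × 0.84 = 0.8886 m³/s
w_6 = (7.31 − 5.81)/2 = 0.75 m; q_6 = 0.48 × 0.74 × 0.75 = 0.2664 m³/s
Stations 1, 7 contribute zero (depth or velocity is 0).
Q = Σ qᵢ = 6.997 m³/s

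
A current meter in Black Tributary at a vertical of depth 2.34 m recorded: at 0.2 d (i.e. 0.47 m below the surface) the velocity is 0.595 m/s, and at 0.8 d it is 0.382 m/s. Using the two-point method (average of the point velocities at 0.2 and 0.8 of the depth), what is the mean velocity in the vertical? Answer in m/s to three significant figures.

v̄ = (0.595 + 0.382) / 2 = 0.4885 m/s

0.489 m/s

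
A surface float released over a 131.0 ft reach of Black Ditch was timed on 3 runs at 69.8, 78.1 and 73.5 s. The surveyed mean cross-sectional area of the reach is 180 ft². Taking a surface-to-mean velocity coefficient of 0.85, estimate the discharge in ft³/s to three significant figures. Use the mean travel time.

272 ft³/s

t̄ = (69.8 + 78.1 + 73.5) / 3 = 73.8 s
v_surface = L / t̄ = 131.0 / 73.8 = 1.775 ft/s
v_mean = 0.85 × 1.775 = 1.509 ft/s
Q = A × v_mean = 180 × 1.509 = 271.6 ft³/s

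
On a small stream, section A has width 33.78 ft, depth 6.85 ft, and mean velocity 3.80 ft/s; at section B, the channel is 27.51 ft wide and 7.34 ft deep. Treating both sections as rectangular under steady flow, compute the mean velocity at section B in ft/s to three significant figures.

4.35 ft/s

Q = A₁V₁ = (33.78×6.85) × 3.80 = 879.3 ft³/s
A₂ = 27.51 × 7.34 = 201.9 ft²
V₂ = Q/A₂ = 879.3/201.9 = 4.355 ft/s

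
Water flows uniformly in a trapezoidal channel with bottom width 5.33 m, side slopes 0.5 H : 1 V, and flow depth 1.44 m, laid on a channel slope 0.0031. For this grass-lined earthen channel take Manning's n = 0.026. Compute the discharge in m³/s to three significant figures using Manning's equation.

18.9 m³/s

A = (b + z·y)·y = (5.33 + 0.5×1.44)×1.44 = 8.712 m²
P = b + 2y√(1+z²) = 5.33 + 2×1.44×√(1+0.5²) = 8.550 m
R = A/P = 8.712/8.550 = 1.019 m
Q = (1/n)·A·R^(2/3)·S^(1/2) = (1/0.026) × 8.712 × 1.019^(2/3) × 0.0031^(1/2) = 18.89 m³/s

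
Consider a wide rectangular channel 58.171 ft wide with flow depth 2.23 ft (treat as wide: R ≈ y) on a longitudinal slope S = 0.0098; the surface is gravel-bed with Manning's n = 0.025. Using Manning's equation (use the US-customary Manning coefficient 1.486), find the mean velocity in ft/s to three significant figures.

10.0 ft/s

A = b·y = 58.171 × 2.23 = 129.7 ft²
Wide channel: R ≈ y = 2.23 ft
Q = (1.486/n)·A·R^(2/3)·S^(1/2) = (1.486/0.025) × 129.7 × 2.230^(2/3) × 0.0098^(1/2) = 1303 ft³/s
V = Q/A = 1303/129.7 = 10.04 ft/s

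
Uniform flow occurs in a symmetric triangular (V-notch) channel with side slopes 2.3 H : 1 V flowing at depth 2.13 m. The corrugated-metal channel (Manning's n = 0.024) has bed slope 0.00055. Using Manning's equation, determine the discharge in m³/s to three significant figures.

A = z·y² = 2.3×2.13² = 10.43 m²
P = 2y√(1+z²) = 2×2.13×√(1+2.3²) = 10.68 m
R = A/P = 10.43/10.68 = 0.9767 m
Q = (1/n)·A·R^(2/3)·S^(1/2) = (1/0.024) × 10.43 × 0.9767^(2/3) × 0.00055^(1/2) = 10.04 m³/s

10.0 m³/s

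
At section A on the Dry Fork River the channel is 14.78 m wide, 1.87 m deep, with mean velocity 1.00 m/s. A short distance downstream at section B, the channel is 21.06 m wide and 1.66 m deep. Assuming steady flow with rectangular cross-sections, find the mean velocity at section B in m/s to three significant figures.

Q = A₁V₁ = (14.78×1.87) × 1.00 = 27.64 m³/s
A₂ = 21.06 × 1.66 = 34.96 m²
V₂ = Q/A₂ = 27.64/34.96 = 0.7906 m/s

0.791 m/s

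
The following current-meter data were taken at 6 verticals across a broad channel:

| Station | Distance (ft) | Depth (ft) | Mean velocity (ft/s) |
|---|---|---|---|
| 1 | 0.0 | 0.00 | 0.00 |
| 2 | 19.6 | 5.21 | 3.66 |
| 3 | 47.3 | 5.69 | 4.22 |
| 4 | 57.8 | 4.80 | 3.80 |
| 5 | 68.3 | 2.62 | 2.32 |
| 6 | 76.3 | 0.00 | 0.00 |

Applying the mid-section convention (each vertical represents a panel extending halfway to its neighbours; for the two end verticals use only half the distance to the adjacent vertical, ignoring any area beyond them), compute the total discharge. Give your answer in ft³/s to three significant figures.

1160 ft³/s

w_2 = (47.3 − 0.0)/2 = 23.65 ft; q_2 = 3.66 × 5.21 × 23.65 = 451.0 ft³/s
w_3 = (57.8 − 19.6)/2 = 19.1 ft; q_3 = 4.22 × 5.69 × 19.1 = 458.6 ft³/s
w_4 = (68.3 − 47.3)/2 = 10.5 ft; q_4 = 3.80 × 4.80 × 10.5 = 191.5 ft³/s
w_5 = (76.3 − 57.8)/2 = 9.25 ft; q_5 = 2.32 × 2.62 × 9.25 = 56.23 ft³/s
Stations 1, 6 contribute zero (depth or velocity is 0).
Q = Σ qᵢ = 1157 ft³/s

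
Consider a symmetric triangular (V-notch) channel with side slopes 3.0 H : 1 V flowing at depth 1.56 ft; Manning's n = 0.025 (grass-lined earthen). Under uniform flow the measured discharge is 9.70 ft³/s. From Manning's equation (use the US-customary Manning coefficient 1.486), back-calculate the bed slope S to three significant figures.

A = z·y² = 3.0×1.56² = 7.301 ft²
P = 2y√(1+z²) = 2×1.56×√(1+3.0²) = 9.866 ft
R = A/P = 7.301/9.866 = 0.7400 ft
S = (Q·n / (1.486·A·R^(2/3)))² = (9.70×0.025 / (1.486×7.301×0.8181))² = 0.0007465

0.000746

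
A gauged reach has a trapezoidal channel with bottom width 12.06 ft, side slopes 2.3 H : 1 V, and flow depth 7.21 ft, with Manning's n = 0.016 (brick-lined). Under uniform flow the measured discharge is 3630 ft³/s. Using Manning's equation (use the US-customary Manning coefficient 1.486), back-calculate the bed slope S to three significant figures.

0.00515

A = (b + z·y)·y = (12.06 + 2.3×7.21)×7.21 = 206.5 ft²
P = b + 2y√(1+z²) = 12.06 + 2×7.21×√(1+2.3²) = 48.23 ft
R = A/P = 206.5/48.23 = 4.282 ft
S = (Q·n / (1.486·A·R^(2/3)))² = (3630×0.016 / (1.486×206.5×2.637))² = 0.005151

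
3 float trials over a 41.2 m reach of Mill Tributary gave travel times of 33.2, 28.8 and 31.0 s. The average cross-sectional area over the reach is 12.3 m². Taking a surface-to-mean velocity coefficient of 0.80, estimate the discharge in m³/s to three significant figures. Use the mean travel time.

t̄ = (33.2 + 28.8 + 31.0) / 3 = 31 s
v_surface = L / t̄ = 41.2 / 31 = 1.329 m/s
v_mean = 0.80 × 1.329 = 1.063 m/s
Q = A × v_mean = 12.3 × 1.063 = 13.08 m³/s

13.1 m³/s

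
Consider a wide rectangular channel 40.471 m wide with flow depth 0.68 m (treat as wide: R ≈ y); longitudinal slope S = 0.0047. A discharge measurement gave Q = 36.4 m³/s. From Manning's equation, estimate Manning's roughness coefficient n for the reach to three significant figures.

0.0401

A = b·y = 40.471 × 0.68 = 27.52 m²
Wide channel: R ≈ y = 0.68 m
n = (1/Q)·A·R^(2/3)·S^(1/2) = (1/36.4) × 27.52 × 0.7733 × 0.06856 = 0.04008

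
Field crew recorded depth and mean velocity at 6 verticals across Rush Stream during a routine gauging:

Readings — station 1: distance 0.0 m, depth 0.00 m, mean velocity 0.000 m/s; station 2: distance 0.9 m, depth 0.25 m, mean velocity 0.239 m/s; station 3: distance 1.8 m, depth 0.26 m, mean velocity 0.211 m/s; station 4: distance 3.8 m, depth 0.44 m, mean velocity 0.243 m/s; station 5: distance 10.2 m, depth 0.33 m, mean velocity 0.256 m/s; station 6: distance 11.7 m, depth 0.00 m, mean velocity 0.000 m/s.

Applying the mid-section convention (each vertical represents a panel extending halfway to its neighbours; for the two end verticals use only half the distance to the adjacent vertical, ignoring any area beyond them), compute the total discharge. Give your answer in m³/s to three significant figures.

w_2 = (1.8 − 0.0)/2 = 0.9 m; q_2 = 0.239 × 0.25 × 0.9 = 0.05378 m³/s
w_3 = (3.8 − 0.9)/2 = 1.45 m; q_3 = 0.211 × 0.26 × 1.45 = 0.07955 m³/s
w_4 = (10.2 − 1.8)/2 = 4.2 m; q_4 = 0.243 × 0.44 × 4.2 = 0.4491 m³/s
w_5 = (11.7 − 3.8)/2 = 3.95 m; q_5 = 0.256 × 0.33 × 3.95 = 0.3337 m³/s
Stations 1, 6 contribute zero (depth or velocity is 0).
Q = Σ qᵢ = 0.9161 m³/s

0.916 m³/s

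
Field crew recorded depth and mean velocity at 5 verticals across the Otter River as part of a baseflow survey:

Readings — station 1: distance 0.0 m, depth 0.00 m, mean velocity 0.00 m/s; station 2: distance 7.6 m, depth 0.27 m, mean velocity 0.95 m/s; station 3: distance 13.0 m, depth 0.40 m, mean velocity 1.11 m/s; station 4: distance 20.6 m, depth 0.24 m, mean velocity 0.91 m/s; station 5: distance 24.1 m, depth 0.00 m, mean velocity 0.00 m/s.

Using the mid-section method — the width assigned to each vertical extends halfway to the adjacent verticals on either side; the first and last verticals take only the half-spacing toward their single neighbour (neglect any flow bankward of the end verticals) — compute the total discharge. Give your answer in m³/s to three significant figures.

5.77 m³/s

w_2 = (13.0 − 0.0)/2 = 6.5 m; q_2 = 0.95 × 0.27 × 6.5 = 1.667 m³/s
w_3 = (20.6 − 7.6)/2 = 6.5 m; q_3 = 1.11 × 0.40 × 6.5 = 2.886 m³/s
w_4 = (24.1 − 13.0)/2 = 5.55 m; q_4 = 0.91 × 0.24 × 5.55 = 1.212 m³/s
Stations 1, 5 contribute zero (depth or velocity is 0).
Q = Σ qᵢ = 5.765 m³/s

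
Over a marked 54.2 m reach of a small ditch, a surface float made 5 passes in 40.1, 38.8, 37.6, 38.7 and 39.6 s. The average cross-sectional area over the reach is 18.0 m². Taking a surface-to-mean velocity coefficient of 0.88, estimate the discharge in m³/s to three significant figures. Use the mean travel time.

t̄ = (40.1 + 38.8 + 37.6 + 38.7 + 39.6) / 5 = 38.96 s
v_surface = L / t̄ = 54.2 / 38.96 = 1.391 m/s
v_mean = 0.88 × 1.391 = 1.224 m/s
Q = A × v_mean = 18.0 × 1.224 = 22.04 m³/s

22.0 m³/s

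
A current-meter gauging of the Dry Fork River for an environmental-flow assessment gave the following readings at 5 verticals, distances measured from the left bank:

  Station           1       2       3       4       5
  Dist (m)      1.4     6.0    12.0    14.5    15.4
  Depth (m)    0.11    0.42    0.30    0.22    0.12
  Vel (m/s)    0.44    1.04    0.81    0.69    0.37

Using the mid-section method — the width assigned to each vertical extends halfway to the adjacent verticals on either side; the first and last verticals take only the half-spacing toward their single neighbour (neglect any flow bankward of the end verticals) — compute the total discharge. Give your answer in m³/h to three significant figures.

13500 m³/h

w_1 = (6.0 − 1.4)/2 = 2.3 m; q_1 = 0.44 × 0.11 × 2.3 = 0.1113 m³/s
w_2 = (12.0 − 1.4)/2 = 5.3 m; q_2 = 1.04 × 0.42 × 5.3 = 2.315 m³/s
w_3 = (14.5 − 6.0)/2 = 4.25 m; q_3 = 0.81 × 0.30 × 4.25 = 1.033 m³/s
w_4 = (15.4 − 12.0)/2 = 1.7 m; q_4 = 0.69 × 0.22 × 1.7 = 0.2581 m³/s
w_5 = (15.4 − 14.5)/2 = 0.45 m; q_5 = 0.37 × 0.12 × 0.45 = 0.01998 m³/s
Q = Σ qᵢ = 3.737 m³/s
= 3.737 × 3600 = 13450 m³/h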